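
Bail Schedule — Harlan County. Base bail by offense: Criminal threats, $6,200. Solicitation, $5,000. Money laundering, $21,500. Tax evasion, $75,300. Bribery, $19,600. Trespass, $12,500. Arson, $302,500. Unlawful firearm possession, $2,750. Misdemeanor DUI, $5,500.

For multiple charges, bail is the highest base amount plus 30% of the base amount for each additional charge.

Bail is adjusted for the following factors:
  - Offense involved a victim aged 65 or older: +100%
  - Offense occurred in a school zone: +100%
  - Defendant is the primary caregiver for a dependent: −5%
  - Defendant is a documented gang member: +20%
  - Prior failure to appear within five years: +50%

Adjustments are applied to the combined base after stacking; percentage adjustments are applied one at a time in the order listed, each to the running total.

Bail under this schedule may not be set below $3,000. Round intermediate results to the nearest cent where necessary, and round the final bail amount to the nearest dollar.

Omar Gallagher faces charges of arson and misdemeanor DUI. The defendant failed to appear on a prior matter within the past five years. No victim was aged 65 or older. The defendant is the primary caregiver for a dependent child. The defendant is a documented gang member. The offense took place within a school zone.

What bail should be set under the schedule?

Base amounts from the schedule: arson $302,500; misdemeanor DUI $5,500.
Stacking rule: highest base plus 30% of each additional charge. Highest is arson at $302,500. Additional: $5,500 × 30% = $1,650. Combined base = $302,500 + $1,650 = $304,150.
Offense occurred in a school zone (+100%): $304,150 × 2 = $608,300.
Defendant is the primary caregiver for a dependent (−5%): $608,300 × 0.95 = $577,885.
Defendant is a documented gang member (+20%): $577,885 × 1.2 = $693,462.
Prior failure to appear within five years (+50%): $693,462 × 1.5 = $1,040,193.
$1,040,193 is at or above the $3,000 minimum.

$1,040,193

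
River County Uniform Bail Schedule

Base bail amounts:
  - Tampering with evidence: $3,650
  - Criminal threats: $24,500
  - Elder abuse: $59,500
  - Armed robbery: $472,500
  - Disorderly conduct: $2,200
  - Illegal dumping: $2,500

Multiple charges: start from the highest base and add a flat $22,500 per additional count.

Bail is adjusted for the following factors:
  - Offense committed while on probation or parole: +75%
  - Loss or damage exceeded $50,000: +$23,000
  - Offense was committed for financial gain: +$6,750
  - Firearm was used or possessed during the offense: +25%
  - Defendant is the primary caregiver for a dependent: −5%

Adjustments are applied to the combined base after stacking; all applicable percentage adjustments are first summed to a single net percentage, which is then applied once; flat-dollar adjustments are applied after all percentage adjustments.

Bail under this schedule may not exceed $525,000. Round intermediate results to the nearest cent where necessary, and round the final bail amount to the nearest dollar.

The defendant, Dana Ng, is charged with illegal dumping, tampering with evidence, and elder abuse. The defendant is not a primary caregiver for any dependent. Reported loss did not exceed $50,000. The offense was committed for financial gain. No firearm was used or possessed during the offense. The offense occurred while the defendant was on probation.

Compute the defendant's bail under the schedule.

$189,625

Base amounts from the schedule: illegal dumping $2,500; tampering with evidence $3,650; elder abuse $59,500.
Stacking rule: highest base plus $22,500 per additional charge. Highest is elder abuse at $59,500; 2 additional charges → +$45,000. Combined base = $104,500.
Offense committed while on probation or parole (+75%): $104,500 × 1.75 = $182,875.
Offense was committed for financial gain (+$6,750 flat): $182,875 + $6,750 = $189,625.
$189,625 is within the $525,000 maximum.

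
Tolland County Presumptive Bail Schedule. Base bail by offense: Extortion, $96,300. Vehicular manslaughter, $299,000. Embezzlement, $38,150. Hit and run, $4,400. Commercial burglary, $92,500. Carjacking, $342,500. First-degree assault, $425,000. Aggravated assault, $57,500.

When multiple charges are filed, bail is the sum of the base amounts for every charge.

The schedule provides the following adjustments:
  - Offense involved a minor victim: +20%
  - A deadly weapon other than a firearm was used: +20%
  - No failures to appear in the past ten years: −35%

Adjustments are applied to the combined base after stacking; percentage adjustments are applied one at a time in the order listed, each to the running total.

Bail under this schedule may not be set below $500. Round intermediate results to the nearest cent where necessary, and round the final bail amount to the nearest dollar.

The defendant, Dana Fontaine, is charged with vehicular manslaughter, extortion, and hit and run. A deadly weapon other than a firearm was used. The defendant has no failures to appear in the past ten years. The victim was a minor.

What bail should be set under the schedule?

$374,119

Base amounts from the schedule: vehicular manslaughter $299,000; extortion $96,300; hit and run $4,400.
Stacking rule: sum of all bases. $299,000 + $96,300 + $4,400 = $399,700.
Offense involved a minor victim (+20%): $399,700 × 1.2 = $479,640.
A deadly weapon other than a firearm was used (+20%): $479,640 × 1.2 = $575,568.
No failures to appear in the past ten years (−35%): $575,568 × 0.65 = $374,119.20.
$374,119.20 is at or above the $500 minimum.
Rounded to the nearest dollar: $374,119.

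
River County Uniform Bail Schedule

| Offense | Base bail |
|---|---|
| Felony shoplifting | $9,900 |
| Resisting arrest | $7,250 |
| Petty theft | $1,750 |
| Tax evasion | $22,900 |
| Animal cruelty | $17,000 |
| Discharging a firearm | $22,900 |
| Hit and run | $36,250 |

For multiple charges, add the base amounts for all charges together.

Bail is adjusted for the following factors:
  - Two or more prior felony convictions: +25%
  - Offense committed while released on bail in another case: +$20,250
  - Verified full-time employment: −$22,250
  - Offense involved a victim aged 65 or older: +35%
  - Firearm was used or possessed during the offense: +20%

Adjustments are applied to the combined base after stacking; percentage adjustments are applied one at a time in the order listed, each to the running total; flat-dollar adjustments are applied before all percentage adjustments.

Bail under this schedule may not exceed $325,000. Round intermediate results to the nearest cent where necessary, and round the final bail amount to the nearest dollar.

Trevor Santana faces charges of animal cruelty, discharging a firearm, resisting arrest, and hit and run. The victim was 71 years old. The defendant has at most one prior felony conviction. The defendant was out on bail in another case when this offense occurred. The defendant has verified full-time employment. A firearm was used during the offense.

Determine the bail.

Base amounts from the schedule: animal cruelty $17,000; discharging a firearm $22,900; resisting arrest $7,250; hit and run $36,250.
Stacking rule: sum of all bases. $17,000 + $22,900 + $7,250 + $36,250 = $83,400.
Offense committed while released on bail in another case (+$20,250 flat): $83,400 + $20,250 = $103,650.
Verified full-time employment (−$22,250 flat): $103,650 − $22,250 = $81,400.
Offense involved a victim aged 65 or older (+35%): $81,400 × 1.35 = $109,890.
Firearm was used or possessed during the offense (+20%): $109,890 × 1.2 = $131,868.
$131,868 is within the $325,000 maximum.

$131,868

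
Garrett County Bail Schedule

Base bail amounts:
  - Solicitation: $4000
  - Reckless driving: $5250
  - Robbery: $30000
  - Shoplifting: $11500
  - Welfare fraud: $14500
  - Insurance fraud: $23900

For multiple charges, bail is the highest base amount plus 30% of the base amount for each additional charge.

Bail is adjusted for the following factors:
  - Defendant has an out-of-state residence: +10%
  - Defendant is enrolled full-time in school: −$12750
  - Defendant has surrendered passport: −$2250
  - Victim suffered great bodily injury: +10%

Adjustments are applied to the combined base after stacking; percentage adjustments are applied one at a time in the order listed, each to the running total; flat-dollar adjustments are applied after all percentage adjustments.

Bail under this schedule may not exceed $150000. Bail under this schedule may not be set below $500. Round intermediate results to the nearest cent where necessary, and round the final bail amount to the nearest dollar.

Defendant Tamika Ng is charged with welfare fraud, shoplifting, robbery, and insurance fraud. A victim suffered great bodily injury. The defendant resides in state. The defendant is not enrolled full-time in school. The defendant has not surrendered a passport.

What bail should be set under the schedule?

$49467

Base amounts from the schedule: welfare fraud $14500; shoplifting $11500; robbery $30000; insurance fraud $23900.
Stacking rule: highest base plus 30% of each additional charge. Highest is robbery at $30000. Additional: $14500 × 30% = $4350; $11500 × 30% = $3450; $23900 × 30% = $7170. Combined base = $30000 + $14970 = $44970.
Victim suffered great bodily injury (+10%): $44970 × 1.1 = $49467.
$49467 is within the $150000 maximum.
$49467 is at or above the $500 minimum.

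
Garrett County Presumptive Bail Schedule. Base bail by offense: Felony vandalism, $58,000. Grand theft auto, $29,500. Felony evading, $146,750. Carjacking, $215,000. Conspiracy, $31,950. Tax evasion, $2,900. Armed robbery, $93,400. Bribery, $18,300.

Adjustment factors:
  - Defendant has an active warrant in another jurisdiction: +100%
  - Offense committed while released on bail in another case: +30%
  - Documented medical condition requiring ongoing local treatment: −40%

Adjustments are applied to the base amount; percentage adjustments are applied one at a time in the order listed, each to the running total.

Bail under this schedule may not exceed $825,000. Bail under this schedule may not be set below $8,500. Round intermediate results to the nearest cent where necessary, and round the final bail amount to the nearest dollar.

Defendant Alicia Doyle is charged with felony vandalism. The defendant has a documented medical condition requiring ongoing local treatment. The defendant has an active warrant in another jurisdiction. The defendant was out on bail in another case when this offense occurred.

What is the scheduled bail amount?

$90,480

Base amounts from the schedule: felony vandalism $58,000.
Single charge. Combined base = $58,000.
Defendant has an active warrant in another jurisdiction (+100%): $58,000 × 2 = $116,000.
Offense committed while released on bail in another case (+30%): $116,000 × 1.3 = $150,800.
Documented medical condition requiring ongoing local treatment (−40%): $150,800 × 0.6 = $90,480.
$90,480 is within the $825,000 maximum.
$90,480 is at or above the $8,500 minimum.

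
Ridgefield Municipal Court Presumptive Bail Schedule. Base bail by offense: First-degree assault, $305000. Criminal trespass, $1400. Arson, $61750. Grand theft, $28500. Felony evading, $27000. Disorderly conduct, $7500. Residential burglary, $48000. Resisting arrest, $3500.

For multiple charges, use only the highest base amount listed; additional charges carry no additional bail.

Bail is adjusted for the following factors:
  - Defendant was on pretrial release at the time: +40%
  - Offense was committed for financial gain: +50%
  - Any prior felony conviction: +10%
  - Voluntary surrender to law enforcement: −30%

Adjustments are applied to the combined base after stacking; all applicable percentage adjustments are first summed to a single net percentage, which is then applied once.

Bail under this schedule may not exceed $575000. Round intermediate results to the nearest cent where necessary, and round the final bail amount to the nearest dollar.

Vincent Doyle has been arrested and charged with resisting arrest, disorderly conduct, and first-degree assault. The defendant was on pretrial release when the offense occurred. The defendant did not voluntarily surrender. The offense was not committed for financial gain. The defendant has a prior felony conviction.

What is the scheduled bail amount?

$457500

Base amounts from the schedule: resisting arrest $3500; disorderly conduct $7500; first-degree assault $305000.
Stacking rule: use the highest base only. Highest is first-degree assault at $305000. Combined base = $305000.
Net percentage adjustment: +40% +10% = +50%. $305000 × 1.5 = $457500.
$457500 is within the $575000 maximum.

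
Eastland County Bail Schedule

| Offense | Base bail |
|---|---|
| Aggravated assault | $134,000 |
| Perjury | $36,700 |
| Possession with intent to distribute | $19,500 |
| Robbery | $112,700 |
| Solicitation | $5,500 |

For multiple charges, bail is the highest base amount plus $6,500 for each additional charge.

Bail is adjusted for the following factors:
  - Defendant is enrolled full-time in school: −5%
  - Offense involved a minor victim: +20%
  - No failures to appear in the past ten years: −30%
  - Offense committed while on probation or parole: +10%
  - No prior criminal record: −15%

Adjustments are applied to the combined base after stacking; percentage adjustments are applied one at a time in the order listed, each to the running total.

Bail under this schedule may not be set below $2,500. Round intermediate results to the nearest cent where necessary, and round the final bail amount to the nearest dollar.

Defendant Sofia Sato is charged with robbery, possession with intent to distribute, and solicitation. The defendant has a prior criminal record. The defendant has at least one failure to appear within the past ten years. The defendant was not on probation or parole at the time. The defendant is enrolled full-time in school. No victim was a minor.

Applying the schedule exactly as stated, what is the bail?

Base amounts from the schedule: robbery $112,700; possession with intent to distribute $19,500; solicitation $5,500.
Stacking rule: highest base plus $6,500 per additional charge. Highest is robbery at $112,700; 2 additional charges → +$13,000. Combined base = $125,700.
Defendant is enrolled full-time in school (−5%): $125,700 × 0.95 = $119,415.
$119,415 is at or above the $2,500 minimum.

$119,415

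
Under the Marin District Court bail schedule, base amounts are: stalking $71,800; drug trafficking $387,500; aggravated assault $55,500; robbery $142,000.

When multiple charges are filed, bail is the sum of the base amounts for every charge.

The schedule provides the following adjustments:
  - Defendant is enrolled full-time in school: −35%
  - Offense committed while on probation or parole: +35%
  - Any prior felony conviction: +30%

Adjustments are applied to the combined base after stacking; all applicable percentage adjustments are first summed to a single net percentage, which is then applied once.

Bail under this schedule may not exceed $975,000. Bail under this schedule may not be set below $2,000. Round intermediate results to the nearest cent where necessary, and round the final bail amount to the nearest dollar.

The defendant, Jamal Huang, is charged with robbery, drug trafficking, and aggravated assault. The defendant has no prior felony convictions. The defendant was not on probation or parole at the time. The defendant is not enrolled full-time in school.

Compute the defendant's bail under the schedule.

$585,000

Base amounts from the schedule: robbery $142,000; drug trafficking $387,500; aggravated assault $55,500.
Stacking rule: sum of all bases. $142,000 + $387,500 + $55,500 = $585,000.
No adjustment factors apply to this defendant.
$585,000 is within the $975,000 maximum.
$585,000 is at or above the $2,000 minimum.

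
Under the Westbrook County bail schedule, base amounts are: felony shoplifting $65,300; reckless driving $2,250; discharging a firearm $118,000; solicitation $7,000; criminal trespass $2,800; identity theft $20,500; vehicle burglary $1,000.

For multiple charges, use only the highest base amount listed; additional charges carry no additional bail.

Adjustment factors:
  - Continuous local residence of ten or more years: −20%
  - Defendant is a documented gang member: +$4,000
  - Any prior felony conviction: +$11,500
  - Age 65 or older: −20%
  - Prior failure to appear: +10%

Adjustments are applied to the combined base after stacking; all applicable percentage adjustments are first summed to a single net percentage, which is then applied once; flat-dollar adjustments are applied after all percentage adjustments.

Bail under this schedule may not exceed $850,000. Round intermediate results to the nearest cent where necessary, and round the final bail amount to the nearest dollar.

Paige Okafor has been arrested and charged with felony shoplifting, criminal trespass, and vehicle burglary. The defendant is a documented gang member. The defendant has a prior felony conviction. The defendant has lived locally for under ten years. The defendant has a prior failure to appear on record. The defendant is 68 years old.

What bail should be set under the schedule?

$74,270

Base amounts from the schedule: felony shoplifting $65,300; criminal trespass $2,800; vehicle burglary $1,000.
Stacking rule: use the highest base only. Highest is felony shoplifting at $65,300. Combined base = $65,300.
Net percentage adjustment: −20% +10% = −10%. $65,300 × 0.9 = $58,770.
Defendant is a documented gang member (+$4,000 flat): $58,770 + $4,000 = $62,770.
Any prior felony conviction (+$11,500 flat): $62,770 + $11,500 = $74,270.
$74,270 is within the $850,000 maximum.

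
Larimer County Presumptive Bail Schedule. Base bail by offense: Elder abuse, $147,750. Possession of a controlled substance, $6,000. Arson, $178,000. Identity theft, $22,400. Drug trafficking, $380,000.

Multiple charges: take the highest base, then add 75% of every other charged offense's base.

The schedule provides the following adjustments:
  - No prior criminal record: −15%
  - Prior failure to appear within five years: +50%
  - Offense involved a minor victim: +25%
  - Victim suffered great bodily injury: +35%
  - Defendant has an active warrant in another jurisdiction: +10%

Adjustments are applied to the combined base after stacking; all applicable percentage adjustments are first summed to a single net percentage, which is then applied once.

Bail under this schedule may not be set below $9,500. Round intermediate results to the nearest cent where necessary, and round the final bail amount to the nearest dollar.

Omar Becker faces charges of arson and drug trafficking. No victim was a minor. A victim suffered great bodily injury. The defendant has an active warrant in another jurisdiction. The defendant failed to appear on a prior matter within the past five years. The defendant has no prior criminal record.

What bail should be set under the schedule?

Base amounts from the schedule: arson $178,000; drug trafficking $380,000.
Stacking rule: highest base plus 75% of each additional charge. Highest is drug trafficking at $380,000. Additional: $178,000 × 75% = $133,500. Combined base = $380,000 + $133,500 = $513,500.
Net percentage adjustment: −15% +50% +35% +10% = +80%. $513,500 × 1.8 = $924,300.
$924,300 is at or above the $9,500 minimum.

$924,300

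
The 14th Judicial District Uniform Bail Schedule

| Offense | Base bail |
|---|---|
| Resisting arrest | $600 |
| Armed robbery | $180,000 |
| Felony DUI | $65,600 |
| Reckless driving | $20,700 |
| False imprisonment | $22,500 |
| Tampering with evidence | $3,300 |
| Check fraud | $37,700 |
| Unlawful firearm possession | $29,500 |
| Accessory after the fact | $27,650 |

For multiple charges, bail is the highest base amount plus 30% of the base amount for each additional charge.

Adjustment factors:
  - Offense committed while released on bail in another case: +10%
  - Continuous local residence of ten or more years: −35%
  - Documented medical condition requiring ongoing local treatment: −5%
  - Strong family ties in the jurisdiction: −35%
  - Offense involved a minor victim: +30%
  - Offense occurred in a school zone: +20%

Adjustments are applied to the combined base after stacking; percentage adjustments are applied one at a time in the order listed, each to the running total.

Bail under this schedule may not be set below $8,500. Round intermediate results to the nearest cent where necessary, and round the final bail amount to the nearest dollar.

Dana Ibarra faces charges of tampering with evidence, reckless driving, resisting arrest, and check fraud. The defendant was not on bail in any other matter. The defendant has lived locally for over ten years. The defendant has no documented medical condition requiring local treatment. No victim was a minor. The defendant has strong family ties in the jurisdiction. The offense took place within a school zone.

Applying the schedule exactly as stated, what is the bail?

Base amounts from the schedule: tampering with evidence $3,300; reckless driving $20,700; resisting arrest $600; check fraud $37,700.
Stacking rule: highest base plus 30% of each additional charge. Highest is check fraud at $37,700. Additional: $3,300 × 30% = $990; $20,700 × 30% = $6,210; $600 × 30% = $180. Combined base = $37,700 + $7,380 = $45,080.
Continuous local residence of ten or more years (−35%): $45,080 × 0.65 = $29,302.
Strong family ties in the jurisdiction (−35%): $29,302 × 0.65 = $19,046.30.
Offense occurred in a school zone (+20%): $19,046.30 × 1.2 = $22,855.56.
$22,855.56 is at or above the $8,500 minimum.
Rounded to the nearest dollar: $22,856.

$22,856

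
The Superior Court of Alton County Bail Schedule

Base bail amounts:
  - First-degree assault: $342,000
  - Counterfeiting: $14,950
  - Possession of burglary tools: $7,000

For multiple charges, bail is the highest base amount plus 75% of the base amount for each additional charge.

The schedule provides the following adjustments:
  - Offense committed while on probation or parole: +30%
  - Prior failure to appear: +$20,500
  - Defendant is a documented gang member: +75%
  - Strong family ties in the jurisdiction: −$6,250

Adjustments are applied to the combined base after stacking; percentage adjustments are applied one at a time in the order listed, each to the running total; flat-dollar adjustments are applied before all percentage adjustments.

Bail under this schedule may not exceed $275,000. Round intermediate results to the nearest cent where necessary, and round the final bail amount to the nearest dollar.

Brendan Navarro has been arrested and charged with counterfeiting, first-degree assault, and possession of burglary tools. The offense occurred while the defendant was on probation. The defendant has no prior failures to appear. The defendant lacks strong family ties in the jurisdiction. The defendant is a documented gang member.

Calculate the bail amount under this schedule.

Base amounts from the schedule: counterfeiting $14,950; first-degree assault $342,000; possession of burglary tools $7,000.
Stacking rule: highest base plus 75% of each additional charge. Highest is first-degree assault at $342,000. Additional: $14,950 × 75% = $11,212.50; $7,000 × 75% = $5,250. Combined base = $342,000 + $16,462.50 = $358,462.50.
Offense committed while on probation or parole (+30%): $358,462.50 × 1.3 = $466,001.25.
Defendant is a documented gang member (+75%): $466,001.25 × 1.75 = $815,502.19.
Result $815,502.19 exceeds the maximum of $275,000; bail is capped at $275,000.

$275,000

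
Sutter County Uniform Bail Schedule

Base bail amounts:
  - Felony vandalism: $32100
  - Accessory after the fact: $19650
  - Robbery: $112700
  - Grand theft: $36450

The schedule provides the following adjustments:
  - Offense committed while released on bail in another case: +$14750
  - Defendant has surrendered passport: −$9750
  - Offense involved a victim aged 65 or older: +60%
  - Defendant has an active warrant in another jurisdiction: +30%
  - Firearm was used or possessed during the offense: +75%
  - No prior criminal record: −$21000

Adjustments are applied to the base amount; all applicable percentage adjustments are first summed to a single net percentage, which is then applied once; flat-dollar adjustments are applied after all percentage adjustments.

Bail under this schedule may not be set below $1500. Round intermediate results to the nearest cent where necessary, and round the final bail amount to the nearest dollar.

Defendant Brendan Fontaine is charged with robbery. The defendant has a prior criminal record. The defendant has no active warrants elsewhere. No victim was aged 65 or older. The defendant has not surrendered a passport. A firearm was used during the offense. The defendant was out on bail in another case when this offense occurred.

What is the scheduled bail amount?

Base amounts from the schedule: robbery $112700.
Single charge. Combined base = $112700.
Firearm was used or possessed during the offense (+75%): $112700 × 1.75 = $197225.
Offense committed while released on bail in another case (+$14750 flat): $197225 + $14750 = $211975.
$211975 is at or above the $1500 minimum.

$211975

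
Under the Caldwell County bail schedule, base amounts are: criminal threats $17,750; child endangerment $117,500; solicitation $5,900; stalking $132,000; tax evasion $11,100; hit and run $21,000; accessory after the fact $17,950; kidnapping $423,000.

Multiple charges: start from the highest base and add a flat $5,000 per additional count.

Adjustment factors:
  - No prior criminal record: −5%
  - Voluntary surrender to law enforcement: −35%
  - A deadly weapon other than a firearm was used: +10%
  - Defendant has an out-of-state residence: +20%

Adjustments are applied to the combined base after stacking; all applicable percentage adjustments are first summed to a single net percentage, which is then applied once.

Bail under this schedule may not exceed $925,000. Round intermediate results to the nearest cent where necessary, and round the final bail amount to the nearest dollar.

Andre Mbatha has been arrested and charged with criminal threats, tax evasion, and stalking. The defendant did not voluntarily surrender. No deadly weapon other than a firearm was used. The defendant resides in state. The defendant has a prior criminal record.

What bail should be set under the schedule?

$142,000

Base amounts from the schedule: criminal threats $17,750; tax evasion $11,100; stalking $132,000.
Stacking rule: highest base plus $5,000 per additional charge. Highest is stalking at $132,000; 2 additional charges → +$10,000. Combined base = $142,000.
No adjustment factors apply to this defendant.
$142,000 is within the $925,000 maximum.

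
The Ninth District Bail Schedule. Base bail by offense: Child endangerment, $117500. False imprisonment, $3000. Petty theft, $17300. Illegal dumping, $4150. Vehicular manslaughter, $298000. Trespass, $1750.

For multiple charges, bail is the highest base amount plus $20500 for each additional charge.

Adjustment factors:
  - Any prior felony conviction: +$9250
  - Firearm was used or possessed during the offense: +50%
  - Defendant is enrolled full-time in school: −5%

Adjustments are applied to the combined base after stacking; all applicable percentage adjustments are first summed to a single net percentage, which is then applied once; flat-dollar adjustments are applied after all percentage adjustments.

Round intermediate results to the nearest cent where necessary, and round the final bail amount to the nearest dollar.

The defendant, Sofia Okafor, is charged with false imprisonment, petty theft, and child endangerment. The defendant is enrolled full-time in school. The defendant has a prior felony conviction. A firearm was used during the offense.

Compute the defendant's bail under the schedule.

$239075

Base amounts from the schedule: false imprisonment $3000; petty theft $17300; child endangerment $117500.
Stacking rule: highest base plus $20500 per additional charge. Highest is child endangerment at $117500; 2 additional charges → +$41000. Combined base = $158500.
Net percentage adjustment: +50% −5% = +45%. $158500 × 1.45 = $229825.
Any prior felony conviction (+$9250 flat): $229825 + $9250 = $239075.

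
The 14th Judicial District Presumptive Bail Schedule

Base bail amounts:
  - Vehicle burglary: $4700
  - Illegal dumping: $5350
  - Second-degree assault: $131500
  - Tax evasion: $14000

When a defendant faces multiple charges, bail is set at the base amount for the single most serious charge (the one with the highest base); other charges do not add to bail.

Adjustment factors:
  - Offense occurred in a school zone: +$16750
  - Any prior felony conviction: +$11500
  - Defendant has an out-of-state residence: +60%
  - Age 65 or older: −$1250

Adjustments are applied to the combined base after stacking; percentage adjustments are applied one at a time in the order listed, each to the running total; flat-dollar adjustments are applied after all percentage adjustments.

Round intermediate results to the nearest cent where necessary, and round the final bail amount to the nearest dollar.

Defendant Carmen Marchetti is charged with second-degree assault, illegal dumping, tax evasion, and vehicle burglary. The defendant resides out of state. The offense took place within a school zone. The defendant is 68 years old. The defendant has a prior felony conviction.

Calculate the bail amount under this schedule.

Base amounts from the schedule: second-degree assault $131500; illegal dumping $5350; tax evasion $14000; vehicle burglary $4700.
Stacking rule: use the highest base only. Highest is second-degree assault at $131500. Combined base = $131500.
Defendant has an out-of-state residence (+60%): $131500 × 1.6 = $210400.
Offense occurred in a school zone (+$16750 flat): $210400 + $16750 = $227150.
Any prior felony conviction (+$11500 flat): $227150 + $11500 = $238650.
Age 65 or older (−$1250 flat): $238650 − $1250 = $237400.

$237400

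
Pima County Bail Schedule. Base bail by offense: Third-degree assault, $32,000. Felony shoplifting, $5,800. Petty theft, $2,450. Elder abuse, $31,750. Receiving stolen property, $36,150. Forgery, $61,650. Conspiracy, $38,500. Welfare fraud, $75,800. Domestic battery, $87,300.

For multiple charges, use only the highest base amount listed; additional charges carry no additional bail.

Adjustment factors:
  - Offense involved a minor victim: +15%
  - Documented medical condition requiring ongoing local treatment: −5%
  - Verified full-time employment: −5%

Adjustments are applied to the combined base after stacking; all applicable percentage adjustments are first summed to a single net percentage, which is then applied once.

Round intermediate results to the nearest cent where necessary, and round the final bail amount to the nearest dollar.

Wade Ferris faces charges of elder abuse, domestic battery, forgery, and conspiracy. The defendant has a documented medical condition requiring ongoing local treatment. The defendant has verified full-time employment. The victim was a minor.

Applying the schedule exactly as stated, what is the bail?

$91,665

Base amounts from the schedule: elder abuse $31,750; domestic battery $87,300; forgery $61,650; conspiracy $38,500.
Stacking rule: use the highest base only. Highest is domestic battery at $87,300. Combined base = $87,300.
Net percentage adjustment: +15% −5% −5% = +5%. $87,300 × 1.05 = $91,665.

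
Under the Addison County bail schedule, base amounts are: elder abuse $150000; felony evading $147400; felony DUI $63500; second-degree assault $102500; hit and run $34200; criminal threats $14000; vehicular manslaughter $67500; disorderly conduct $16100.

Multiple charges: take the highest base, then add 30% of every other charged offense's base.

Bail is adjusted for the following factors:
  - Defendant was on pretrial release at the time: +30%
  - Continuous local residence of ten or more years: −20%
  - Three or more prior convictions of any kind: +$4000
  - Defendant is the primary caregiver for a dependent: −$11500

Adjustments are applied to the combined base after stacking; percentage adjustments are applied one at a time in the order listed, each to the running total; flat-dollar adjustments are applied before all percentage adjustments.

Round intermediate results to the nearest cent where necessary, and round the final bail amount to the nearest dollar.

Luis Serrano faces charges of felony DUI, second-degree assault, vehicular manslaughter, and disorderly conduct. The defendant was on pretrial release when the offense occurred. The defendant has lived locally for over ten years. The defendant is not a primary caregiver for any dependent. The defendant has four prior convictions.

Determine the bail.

$156655

Base amounts from the schedule: felony DUI $63500; second-degree assault $102500; vehicular manslaughter $67500; disorderly conduct $16100.
Stacking rule: highest base plus 30% of each additional charge. Highest is second-degree assault at $102500. Additional: $63500 × 30% = $19050; $67500 × 30% = $20250; $16100 × 30% = $4830. Combined base = $102500 + $44130 = $146630.
Three or more prior convictions of any kind (+$4000 flat): $146630 + $4000 = $150630.
Defendant was on pretrial release at the time (+30%): $150630 × 1.3 = $195819.
Continuous local residence of ten or more years (−20%): $195819 × 0.8 = $156655.20.
Rounded to the nearest dollar: $156655.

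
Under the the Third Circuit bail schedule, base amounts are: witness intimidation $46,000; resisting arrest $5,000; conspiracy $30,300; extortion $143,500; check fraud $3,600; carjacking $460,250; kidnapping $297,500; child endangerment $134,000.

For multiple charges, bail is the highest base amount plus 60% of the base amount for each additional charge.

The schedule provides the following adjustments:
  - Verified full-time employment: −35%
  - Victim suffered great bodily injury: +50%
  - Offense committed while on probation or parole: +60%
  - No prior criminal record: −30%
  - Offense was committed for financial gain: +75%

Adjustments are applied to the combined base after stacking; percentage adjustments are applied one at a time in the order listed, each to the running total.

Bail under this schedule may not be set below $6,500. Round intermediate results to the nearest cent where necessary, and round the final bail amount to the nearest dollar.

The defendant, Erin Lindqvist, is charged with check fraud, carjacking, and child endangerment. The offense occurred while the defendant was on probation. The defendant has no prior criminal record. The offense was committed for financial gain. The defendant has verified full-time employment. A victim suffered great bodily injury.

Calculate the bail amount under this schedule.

Base amounts from the schedule: check fraud $3,600; carjacking $460,250; child endangerment $134,000.
Stacking rule: highest base plus 60% of each additional charge. Highest is carjacking at $460,250. Additional: $3,600 × 60% = $2,160; $134,000 × 60% = $80,400. Combined base = $460,250 + $82,560 = $542,810.
Verified full-time employment (−35%): $542,810 × 0.65 = $352,826.50.
Victim suffered great bodily injury (+50%): $352,826.50 × 1.5 = $529,239.75.
Offense committed while on probation or parole (+60%): $529,239.75 × 1.6 = $846,783.60.
No prior criminal record (−30%): $846,783.60 × 0.7 = $592,748.52.
Offense was committed for financial gain (+75%): $592,748.52 × 1.75 = $1,037,309.91.
$1,037,309.91 is at or above the $6,500 minimum.
Rounded to the nearest dollar: $1,037,310.

$1,037,310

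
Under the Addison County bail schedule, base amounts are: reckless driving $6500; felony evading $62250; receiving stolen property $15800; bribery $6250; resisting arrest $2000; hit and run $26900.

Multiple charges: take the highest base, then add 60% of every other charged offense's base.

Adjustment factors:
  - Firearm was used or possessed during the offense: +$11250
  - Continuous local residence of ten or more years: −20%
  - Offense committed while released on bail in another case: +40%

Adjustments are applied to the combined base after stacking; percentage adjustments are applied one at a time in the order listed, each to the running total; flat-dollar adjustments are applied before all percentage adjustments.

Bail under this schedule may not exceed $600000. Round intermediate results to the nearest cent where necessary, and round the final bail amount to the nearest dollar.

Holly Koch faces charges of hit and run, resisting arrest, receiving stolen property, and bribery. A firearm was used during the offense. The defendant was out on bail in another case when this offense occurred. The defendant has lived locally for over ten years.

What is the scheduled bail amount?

$58890

Base amounts from the schedule: hit and run $26900; resisting arrest $2000; receiving stolen property $15800; bribery $6250.
Stacking rule: highest base plus 60% of each additional charge. Highest is hit and run at $26900. Additional: $2000 × 60% = $1200; $15800 × 60% = $9480; $6250 × 60% = $3750. Combined base = $26900 + $14430 = $41330.
Firearm was used or possessed during the offense (+$11250 flat): $41330 + $11250 = $52580.
Continuous local residence of ten or more years (−20%): $52580 × 0.8 = $42064.
Offense committed while released on bail in another case (+40%): $42064 × 1.4 = $58889.60.
$58889.60 is within the $600000 maximum.
Rounded to the nearest dollar: $58890.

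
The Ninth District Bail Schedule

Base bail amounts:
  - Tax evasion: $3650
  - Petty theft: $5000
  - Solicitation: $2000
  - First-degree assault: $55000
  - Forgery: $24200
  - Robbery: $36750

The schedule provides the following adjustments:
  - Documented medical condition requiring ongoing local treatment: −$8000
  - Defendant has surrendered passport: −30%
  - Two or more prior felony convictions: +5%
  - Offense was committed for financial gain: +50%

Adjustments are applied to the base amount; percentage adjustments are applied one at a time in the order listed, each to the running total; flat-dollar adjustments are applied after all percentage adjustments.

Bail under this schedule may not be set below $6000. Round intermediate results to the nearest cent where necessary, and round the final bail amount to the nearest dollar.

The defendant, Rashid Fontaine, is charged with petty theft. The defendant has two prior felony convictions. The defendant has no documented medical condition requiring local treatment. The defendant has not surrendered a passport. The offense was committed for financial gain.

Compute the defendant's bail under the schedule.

$7875

Base amounts from the schedule: petty theft $5000.
Single charge. Combined base = $5000.
Two or more prior felony convictions (+5%): $5000 × 1.05 = $5250.
Offense was committed for financial gain (+50%): $5250 × 1.5 = $7875.
$7875 is at or above the $6000 minimum.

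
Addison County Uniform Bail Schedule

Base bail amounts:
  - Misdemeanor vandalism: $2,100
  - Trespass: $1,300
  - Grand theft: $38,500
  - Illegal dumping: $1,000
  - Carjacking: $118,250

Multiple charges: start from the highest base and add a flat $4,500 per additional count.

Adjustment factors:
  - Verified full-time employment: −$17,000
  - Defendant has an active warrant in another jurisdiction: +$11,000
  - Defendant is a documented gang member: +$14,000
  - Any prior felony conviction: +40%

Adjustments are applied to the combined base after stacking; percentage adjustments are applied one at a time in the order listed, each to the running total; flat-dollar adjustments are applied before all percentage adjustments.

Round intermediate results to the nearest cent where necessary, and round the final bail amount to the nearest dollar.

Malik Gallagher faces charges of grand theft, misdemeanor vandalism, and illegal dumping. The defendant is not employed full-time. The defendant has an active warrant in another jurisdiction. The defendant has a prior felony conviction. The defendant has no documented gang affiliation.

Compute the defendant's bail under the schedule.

$81,900

Base amounts from the schedule: grand theft $38,500; misdemeanor vandalism $2,100; illegal dumping $1,000.
Stacking rule: highest base plus $4,500 per additional charge. Highest is grand theft at $38,500; 2 additional charges → +$9,000. Combined base = $47,500.
Defendant has an active warrant in another jurisdiction (+$11,000 flat): $47,500 + $11,000 = $58,500.
Any prior felony conviction (+40%): $58,500 × 1.4 = $81,900.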